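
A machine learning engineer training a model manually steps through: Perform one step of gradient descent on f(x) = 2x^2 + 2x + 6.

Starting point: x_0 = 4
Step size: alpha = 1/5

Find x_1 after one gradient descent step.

f(x) = 2x^2 + 2x + 6
f'(x) = 4x + 2
f'(4) = 4*4 + (2) = 18
x_1 = x_0 - alpha * f'(x_0) = 4 - 1/5 * 18 = 2/5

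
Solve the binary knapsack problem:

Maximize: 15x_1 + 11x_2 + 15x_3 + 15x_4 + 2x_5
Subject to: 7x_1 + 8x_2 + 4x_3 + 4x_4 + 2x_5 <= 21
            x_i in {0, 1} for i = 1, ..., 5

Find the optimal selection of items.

Items: item 1 (v=15, w=7), item 2 (v=11, w=8), item 3 (v=15, w=4), item 4 (v=15, w=4), item 5 (v=2, w=2)
Capacity: 21
Checking all 32 subsets (w = total weight, v = total value):
  {}: w = 0, v = 0
  {1}: w = 7, v = 15
  {2}: w = 8, v = 11
  {3}: w = 4, v = 15
  {4}: w = 4, v = 15
  {5}: w = 2, v = 2
  {1, 2}: w = 15, v = 26
  {1, 3}: w = 11, v = 30
  {1, 4}: w = 11, v = 30
  {1, 5}: w = 9, v = 17
  {2, 3}: w = 12, v = 26
  {2, 4}: w = 12, v = 26
  {2, 5}: w = 10, v = 13
  {3, 4}: w = 8, v = 30
  {3, 5}: w = 6, v = 17
  {4, 5}: w = 6, v = 17
  {1, 2, 3}: w = 19, v = 41
  {1, 2, 4}: w = 19, v = 41
  {1, 2, 5}: w = 17, v = 28
  {1, 3, 4}: w = 15, v = 45
  {1, 3, 5}: w = 13, v = 32
  {1, 4, 5}: w = 13, v = 32
  {2, 3, 4}: w = 16, v = 41
  {2, 3, 5}: w = 14, v = 28
  {2, 4, 5}: w = 14, v = 28
  {3, 4, 5}: w = 10, v = 32
  {1, 2, 3, 4}: w = 23 > 21, infeasible
  {1, 2, 3, 5}: w = 21, v = 43
  {1, 2, 4, 5}: w = 21, v = 43
  {1, 3, 4, 5}: w = 17, v = 47
  {2, 3, 4, 5}: w = 18, v = 43
  {1, 2, 3, 4, 5}: w = 25 > 21, infeasible
Best feasible subset: items [1, 3, 4, 5]
Total weight: 17 <= 21, total value: 47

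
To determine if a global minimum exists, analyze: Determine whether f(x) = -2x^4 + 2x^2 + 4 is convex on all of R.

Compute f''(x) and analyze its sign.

f(x) = -2x^4 + 2x^2 + 4
f'(x) = -8x^3 + 4x
f''(x) = -24x^2 + 4
f''(x) = -24x^2 + 4 -> -inf as |x| -> inf
Therefore, f is not globally convex on R.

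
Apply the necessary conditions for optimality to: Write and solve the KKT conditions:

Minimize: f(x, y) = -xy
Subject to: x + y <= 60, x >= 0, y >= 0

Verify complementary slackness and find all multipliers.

Problem: min -xy s.t. x + y <= 60 (multiplier lambda), x >= 0 (mu_x), y >= 0 (mu_y)
KKT stationarity: -y + lambda - mu_x = 0, -x + lambda - mu_y = 0, with lambda, mu_x, mu_y >= 0
Complementary slackness: lambda*(x + y - 60) = 0, mu_x*x = 0, mu_y*y = 0
If lambda = 0: y = -mu_x <= 0 and x = -mu_y <= 0 force x = y = 0 with f = 0; but x = y = 30 is feasible with f = -900 < 0, so this is not the minimum. Hence lambda > 0 and x + y = 60.
Try x > 0, y > 0 (so mu_x = mu_y = 0): y = lambda, x = lambda => x = y = lambda
x + y = 60 => 2*lambda = 60 => lambda = 30
x* = y* = 30 > 0, consistent with mu_x = mu_y = 0.
(Any feasible point with x = 0 or y = 0 has f = 0 > -900, so the minimum is not on those boundaries.)
min(-xy) = -900 (i.e. max xy = 900)
Multipliers: lambda = 30, mu_x = 0, mu_y = 0
Complementary slackness: lambda*(x + y - 60) = 30*(30 + 30 - 60) = 0, mu_x*x = 0*30 = 0, mu_y*y = 0*30 = 0. Satisfied.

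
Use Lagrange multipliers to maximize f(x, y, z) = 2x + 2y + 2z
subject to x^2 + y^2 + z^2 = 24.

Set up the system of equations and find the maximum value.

Lagrange conditions: 2 = 2*lambda*x, 2 = 2*lambda*y, 2 = 2*lambda*z
So x:2 = y:2 = z:2, i.e. x = 2t, y = 2t, z = 2t
Constraint: t^2*(2^2 + 2^2 + 2^2) = 24
  t^2 * 12 = 24  =>  t = sqrt(2)
Maximum = 2*2t + 2*2t + 2*2t = 12*sqrt(2) = sqrt(288)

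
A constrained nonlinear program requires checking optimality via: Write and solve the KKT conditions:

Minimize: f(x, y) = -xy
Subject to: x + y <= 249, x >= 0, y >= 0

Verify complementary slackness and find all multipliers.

Problem: min -xy s.t. x + y <= 249 (multiplier lambda), x >= 0 (mu_x), y >= 0 (mu_y)
KKT stationarity: -y + lambda - mu_x = 0, -x + lambda - mu_y = 0, with lambda, mu_x, mu_y >= 0
Complementary slackness: lambda*(x + y - 249) = 0, mu_x*x = 0, mu_y*y = 0
If lambda = 0: y = -mu_x <= 0 and x = -mu_y <= 0 force x = y = 0 with f = 0; but x = y = 249/2 is feasible with f = -62001/4 < 0, so this is not the minimum. Hence lambda > 0 and x + y = 249.
Try x > 0, y > 0 (so mu_x = mu_y = 0): y = lambda, x = lambda => x = y = lambda
x + y = 249 => 2*lambda = 249 => lambda = 249/2
x* = y* = 249/2 > 0, consistent with mu_x = mu_y = 0.
(Any feasible point with x = 0 or y = 0 has f = 0 > -62001/4, so the minimum is not on those boundaries.)
min(-xy) = -62001/4 (i.e. max xy = 62001/4)
Multipliers: lambda = 249/2, mu_x = 0, mu_y = 0
Complementary slackness: lambda*(x + y - 249) = 249/2*(249/2 + 249/2 - 249) = 0, mu_x*x = 0*249/2 = 0, mu_y*y = 0*249/2 = 0. Satisfied.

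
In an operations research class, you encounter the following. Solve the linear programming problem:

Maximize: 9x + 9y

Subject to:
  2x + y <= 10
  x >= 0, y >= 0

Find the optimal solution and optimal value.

The feasible region has vertices at [(0, 0), (5, 0), (0, 10)].
Checking objective 9x + 9y at each vertex:
  (0, 0): 9*0 + 9*0 = 0
  (5, 0): 9*5 + 9*0 = 45
  (0, 10): 9*0 + 9*10 = 90
Maximum is 90 at (0, 10).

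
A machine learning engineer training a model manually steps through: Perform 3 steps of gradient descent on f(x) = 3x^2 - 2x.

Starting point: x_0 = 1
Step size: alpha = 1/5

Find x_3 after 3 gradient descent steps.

f(x) = 3x^2 - 2x, f'(x) = 6x + (-2)
Step 1: f'(1) = 4, x_1 = 1 - 1/5 * 4 = 1/5
Step 2: f'(1/5) = -4/5, x_2 = 1/5 - 1/5 * -4/5 = 9/25
Step 3: f'(9/25) = 4/25, x_3 = 9/25 - 1/5 * 4/25 = 41/125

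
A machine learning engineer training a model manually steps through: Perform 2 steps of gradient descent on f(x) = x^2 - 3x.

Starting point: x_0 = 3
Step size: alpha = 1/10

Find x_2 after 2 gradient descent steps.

f(x) = x^2 - 3x, f'(x) = 2x + (-3)
Step 1: f'(3) = 3, x_1 = 3 - 1/10 * 3 = 27/10
Step 2: f'(27/10) = 12/5, x_2 = 27/10 - 1/10 * 12/5 = 123/50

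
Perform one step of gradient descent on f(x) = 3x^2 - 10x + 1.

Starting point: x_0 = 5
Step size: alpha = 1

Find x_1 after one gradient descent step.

f(x) = 3x^2 - 10x + 1
f'(x) = 6x - 10
f'(5) = 6*5 + (-10) = 20
x_1 = x_0 - alpha * f'(x_0) = 5 - 1 * 20 = -15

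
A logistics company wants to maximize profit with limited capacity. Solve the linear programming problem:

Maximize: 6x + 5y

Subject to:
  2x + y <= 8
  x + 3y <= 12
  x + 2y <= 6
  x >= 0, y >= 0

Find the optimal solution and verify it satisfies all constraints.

Feasible vertices: (0, 0), (0, 3), (10/3, 4/3), (4, 0)
Objective 6x + 5y at each vertex:
  (0, 0): 0
  (0, 3): 15
  (10/3, 4/3): 80/3
  (4, 0): 24
Maximum is 80/3 at (10/3, 4/3).
Verify constraints at (x, y) = (10/3, 4/3):
  2*(10/3) + 1*(4/3) = 8 <= 8 (active)
  1*(10/3) + 3*(4/3) = 22/3 <= 12
  1*(10/3) + 2*(4/3) = 6 <= 6 (active)
  x = 10/3 >= 0, y = 4/3 >= 0. All constraints satisfied.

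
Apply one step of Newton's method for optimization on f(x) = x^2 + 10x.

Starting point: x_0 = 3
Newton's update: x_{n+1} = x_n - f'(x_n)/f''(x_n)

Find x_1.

f(x) = x^2 + 10x
f'(x) = 2x + (10), f''(x) = 2
Newton step: x_1 = x_0 - f'(x_0)/f''(x_0)
f'(3) = 16
x_1 = 3 - 16/2 = -5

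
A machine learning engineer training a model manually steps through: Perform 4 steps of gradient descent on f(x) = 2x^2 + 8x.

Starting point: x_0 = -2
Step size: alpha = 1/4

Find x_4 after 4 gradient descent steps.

f(x) = 2x^2 + 8x, f'(x) = 4x + (8)
Step 1: f'(-2) = 0, x_1 = -2 - 1/4 * 0 = -2
Step 2: f'(-2) = 0, x_2 = -2 - 1/4 * 0 = -2
Step 3: f'(-2) = 0, x_3 = -2 - 1/4 * 0 = -2
Step 4: f'(-2) = 0, x_4 = -2 - 1/4 * 0 = -2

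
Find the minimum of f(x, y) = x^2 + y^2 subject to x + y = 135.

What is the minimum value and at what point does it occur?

Substitute y = 135 - x into f(x,y) = x^2 + y^2:
g(x) = x^2 + (135 - x)^2 = 2x^2 - 270x + 18225
g'(x) = 4x - 270 = 0  =>  x = 135/2
y = 135 - 135/2 = 135/2
Minimum value = (135/2)^2 + (135/2)^2 = 18225/2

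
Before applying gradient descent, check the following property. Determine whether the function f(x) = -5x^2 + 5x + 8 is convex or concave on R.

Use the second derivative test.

f(x) = -5x^2 + 5x + 8
f'(x) = -10x + 5
f''(x) = -10
Since f''(x) = -10 < 0 for all x, f is concave on R.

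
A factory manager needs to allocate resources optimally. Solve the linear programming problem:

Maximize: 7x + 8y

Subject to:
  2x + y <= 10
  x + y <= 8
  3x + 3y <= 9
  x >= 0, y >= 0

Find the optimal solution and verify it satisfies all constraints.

Feasible vertices: (0, 0), (0, 3), (3, 0)
Objective 7x + 8y at each vertex:
  (0, 0): 0
  (0, 3): 24
  (3, 0): 21
Maximum is 24 at (0, 3).
Verify constraints at (x, y) = (0, 3):
  2*0 + 1*3 = 3 <= 10
  1*0 + 1*3 = 3 <= 8
  3*0 + 3*3 = 9 <= 9 (active)
  x = 0 >= 0, y = 3 >= 0. All constraints satisfied.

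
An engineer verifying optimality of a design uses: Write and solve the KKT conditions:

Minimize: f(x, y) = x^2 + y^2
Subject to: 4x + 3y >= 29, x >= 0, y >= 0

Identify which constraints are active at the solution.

KKT conditions for min x^2 + y^2 s.t. 4x + 3y >= 29, x >= 0, y >= 0:
Stationarity: 2x = mu*4 + mu_x, 2y = mu*3 + mu_y, with mu, mu_x, mu_y >= 0
Complementary slackness: mu*(4x + 3y - 29) = 0, mu_x*x = 0, mu_y*y = 0
(0, 0) is infeasible (4*0 + 3*0 < 29), so if mu = 0 stationarity would force x = mu_x/2 >= 0, y = mu_y/2 >= 0 with mu_x*x = mu_y*y = 0, i.e. x = y = 0: contradiction. Hence mu > 0 and 4x + 3y = 29 is active.
Try x > 0, y > 0 (so mu_x = mu_y = 0): x = 4*mu/2, y = 3*mu/2
Substitute: 4*(4*mu/2) + 3*(3*mu/2) = 29
  mu*25/2 = 29 => mu = 58/25
x* = 116/25 > 0, y* = 87/25 > 0, consistent with mu_x = mu_y = 0.
f is convex and the constraints are linear, so this KKT point is the global minimum.
f* = 841/25
Active constraints: 4x + 3y >= 29 (holds with equality, mu = 58/25 > 0); x >= 0 and y >= 0 are inactive (mu_x = mu_y = 0).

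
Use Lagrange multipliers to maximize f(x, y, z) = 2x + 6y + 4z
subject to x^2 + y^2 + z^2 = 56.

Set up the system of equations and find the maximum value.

Lagrange conditions: 2 = 2*lambda*x, 6 = 2*lambda*y, 4 = 2*lambda*z
So x:2 = y:6 = z:4, i.e. x = 2t, y = 6t, z = 4t
Constraint: t^2*(2^2 + 6^2 + 4^2) = 56
  t^2 * 56 = 56  =>  t = sqrt(1)
Maximum = 2*2t + 6*6t + 4*4t = 56*sqrt(1) = 56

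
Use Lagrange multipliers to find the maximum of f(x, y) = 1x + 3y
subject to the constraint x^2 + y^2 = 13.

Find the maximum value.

Set up Lagrange conditions: grad f = lambda * grad g
  1 = 2*lambda*x
  3 = 2*lambda*y
From these: x/y = 1/3, so x = 1t, y = 3t for some t.
Substitute into constraint: (1t)^2 + (3t)^2 = 13
  t^2 * 10 = 13
  t = sqrt(13/10)
Maximum = 1*x + 3*y = (1^2 + 3^2)*t = 10 * sqrt(13/10) = sqrt(130)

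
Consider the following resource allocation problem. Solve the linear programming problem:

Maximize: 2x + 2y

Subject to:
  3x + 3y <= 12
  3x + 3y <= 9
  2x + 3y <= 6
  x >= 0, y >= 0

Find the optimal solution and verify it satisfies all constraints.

Feasible vertices: (0, 0), (0, 2), (3, 0)
Objective 2x + 2y at each vertex:
  (0, 0): 0
  (0, 2): 4
  (3, 0): 6
Maximum is 6 at (3, 0).
Verify constraints at (x, y) = (3, 0):
  3*3 + 3*0 = 9 <= 12
  3*3 + 3*0 = 9 <= 9 (active)
  2*3 + 3*0 = 6 <= 6 (active)
  x = 3 >= 0, y = 0 >= 0. All constraints satisfied.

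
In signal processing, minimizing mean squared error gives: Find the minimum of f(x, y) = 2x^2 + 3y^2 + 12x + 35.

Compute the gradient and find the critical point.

f(x,y) = 2x^2 + 3y^2 + 12x + 35
df/dx = 4x + (12) = 0  =>  x = -3
df/dy = 6y + (0) = 0  =>  y = 0
f(-3, 0) = 2*(-3)^2 + 3*(0)^2 + 12*(-3) + 35 = 17
Hessian is diagonal with entries 4, 6 > 0, so this is a minimum.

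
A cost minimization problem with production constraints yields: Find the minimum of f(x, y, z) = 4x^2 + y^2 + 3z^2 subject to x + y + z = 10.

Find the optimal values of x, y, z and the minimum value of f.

Using Lagrange multipliers on f = 4x^2 + y^2 + 3z^2 with constraint x + y + z = 10:
Conditions: 2*4*x = lambda, 2*1*y = lambda, 2*3*z = lambda
So x = lambda/8, y = lambda/2, z = lambda/6
Substituting into constraint: lambda * (19/24) = 10
lambda = 240/19
x = 30/19, y = 120/19, z = 40/19
Minimum value = 1200/19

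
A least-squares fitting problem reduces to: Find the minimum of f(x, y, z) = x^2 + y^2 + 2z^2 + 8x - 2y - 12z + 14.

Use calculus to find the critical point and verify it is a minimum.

f(x,y,z) = x^2 + y^2 + 2z^2 + 8x - 2y - 12z + 14
df/dx = 2x + (8) = 0 => x = -4
df/dy = 2y + (-2) = 0 => y = 1
df/dz = 4z + (-12) = 0 => z = 3
f(-4,1,3) = 1*(-4)^2 + 1*(1)^2 + 2*(3)^2 + 8*(-4) + -2*(1) + -12*(3) + 14 = -21
Hessian is diagonal with entries 2, 2, 4 > 0, confirmed minimum.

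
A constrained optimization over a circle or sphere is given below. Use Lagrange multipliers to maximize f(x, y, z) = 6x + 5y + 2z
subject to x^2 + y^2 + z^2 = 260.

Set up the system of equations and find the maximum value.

Lagrange conditions: 6 = 2*lambda*x, 5 = 2*lambda*y, 2 = 2*lambda*z
So x:6 = y:5 = z:2, i.e. x = 6t, y = 5t, z = 2t
Constraint: t^2*(6^2 + 5^2 + 2^2) = 260
  t^2 * 65 = 260  =>  t = sqrt(4)
Maximum = 6*6t + 5*5t + 2*2t = 65*sqrt(4) = 130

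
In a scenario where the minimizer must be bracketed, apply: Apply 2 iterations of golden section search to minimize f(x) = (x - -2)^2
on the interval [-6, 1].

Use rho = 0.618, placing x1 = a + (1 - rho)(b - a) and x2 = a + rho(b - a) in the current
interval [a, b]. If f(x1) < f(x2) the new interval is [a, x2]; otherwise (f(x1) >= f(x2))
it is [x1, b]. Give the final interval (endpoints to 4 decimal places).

Golden section search for min of f(x) = (x - -2)^2 on [-6, 1].
Each step: x1 = a + (1 - rho)(b - a), x2 = a + rho(b - a); if f(x1) < f(x2) keep [a, x2], otherwise keep [x1, b].
Step 1: [-6.0000, 1.0000], x1=-3.3260 (f=1.7583), x2=-1.6740 (f=0.1063); f(x1) > f(x2) => keep [-3.3260, 1.0000]
Step 2: [-3.3260, 1.0000], x1=-1.6735 (f=0.1066), x2=-0.6525 (f=1.8157); f(x1) < f(x2) => keep [-3.3260, -0.6525]
Final interval: [-3.3260, -0.6525]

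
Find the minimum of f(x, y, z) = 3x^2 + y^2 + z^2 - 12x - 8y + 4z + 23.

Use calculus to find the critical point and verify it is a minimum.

f(x,y,z) = 3x^2 + y^2 + z^2 - 12x - 8y + 4z + 23
df/dx = 6x + (-12) = 0 => x = 2
df/dy = 2y + (-8) = 0 => y = 4
df/dz = 2z + (4) = 0 => z = -2
f(2,4,-2) = 3*(2)^2 + 1*(4)^2 + 1*(-2)^2 + -12*(2) + -8*(4) + 4*(-2) + 23 = -9
Hessian is diagonal with entries 6, 2, 2 > 0, confirmed minimum.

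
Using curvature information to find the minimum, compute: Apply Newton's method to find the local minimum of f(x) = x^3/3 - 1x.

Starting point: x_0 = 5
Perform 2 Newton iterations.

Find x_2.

f(x) = x^3/3 - 1x
f'(x) = x^2 - 1, f''(x) = 2x
Newton update: x_{n+1} = x_n - (x_n^2 - 1)/(2*x_n)
Step 1: x_0 = 5, f'=24, f''=10, x_1 = 13/5
Step 2: x_1 = 13/5, f'=144/25, f''=26/5, x_2 = 97/65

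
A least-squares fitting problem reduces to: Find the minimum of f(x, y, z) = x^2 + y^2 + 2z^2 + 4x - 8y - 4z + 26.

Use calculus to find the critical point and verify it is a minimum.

f(x,y,z) = x^2 + y^2 + 2z^2 + 4x - 8y - 4z + 26
df/dx = 2x + (4) = 0 => x = -2
df/dy = 2y + (-8) = 0 => y = 4
df/dz = 4z + (-4) = 0 => z = 1
f(-2,4,1) = 1*(-2)^2 + 1*(4)^2 + 2*(1)^2 + 4*(-2) + -8*(4) + -4*(1) + 26 = 4
Hessian is diagonal with entries 2, 2, 4 > 0, confirmed minimum.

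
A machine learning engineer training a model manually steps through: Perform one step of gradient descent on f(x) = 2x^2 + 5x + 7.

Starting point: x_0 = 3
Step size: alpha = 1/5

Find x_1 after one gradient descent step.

f(x) = 2x^2 + 5x + 7
f'(x) = 4x + 5
f'(3) = 4*3 + (5) = 17
x_1 = x_0 - alpha * f'(x_0) = 3 - 1/5 * 17 = -2/5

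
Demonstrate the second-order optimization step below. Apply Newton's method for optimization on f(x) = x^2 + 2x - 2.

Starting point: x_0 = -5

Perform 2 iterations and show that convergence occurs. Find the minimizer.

f(x) = x^2 + 2x - 2, f'(x) = 2x + (2), f''(x) = 2
Step 1: f'(-5) = -8, x_1 = -5 - -8/2 = -1
Step 2: f'(-1) = 0, x_2 = -1 (converged)
Newton's method converges in 1 step for quadratics.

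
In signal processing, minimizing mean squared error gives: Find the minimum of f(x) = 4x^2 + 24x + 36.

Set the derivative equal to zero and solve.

f(x) = 4x^2 + 24x + 36
f'(x) = 8x + (24) = 0
x = -24/8 = -3
f(-3) = 0
Since f''(x) = 8 > 0, this is a minimum.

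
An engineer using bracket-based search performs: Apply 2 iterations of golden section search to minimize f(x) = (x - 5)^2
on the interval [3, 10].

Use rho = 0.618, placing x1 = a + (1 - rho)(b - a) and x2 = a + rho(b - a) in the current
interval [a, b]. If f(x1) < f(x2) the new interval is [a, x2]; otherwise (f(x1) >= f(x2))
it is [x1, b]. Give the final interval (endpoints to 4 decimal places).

Golden section search for min of f(x) = (x - 5)^2 on [3, 10].
Each step: x1 = a + (1 - rho)(b - a), x2 = a + rho(b - a); if f(x1) < f(x2) keep [a, x2], otherwise keep [x1, b].
Step 1: [3.0000, 10.0000], x1=5.6740 (f=0.4543), x2=7.3260 (f=5.4103); f(x1) < f(x2) => keep [3.0000, 7.3260]
Step 2: [3.0000, 7.3260], x1=4.6525 (f=0.1207), x2=5.6735 (f=0.4536); f(x1) < f(x2) => keep [3.0000, 5.6735]
Final interval: [3.0000, 5.6735]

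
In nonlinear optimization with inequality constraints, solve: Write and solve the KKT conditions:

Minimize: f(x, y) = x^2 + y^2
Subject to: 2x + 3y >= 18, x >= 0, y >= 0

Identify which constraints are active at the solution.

KKT conditions for min x^2 + y^2 s.t. 2x + 3y >= 18, x >= 0, y >= 0:
Stationarity: 2x = mu*2 + mu_x, 2y = mu*3 + mu_y, with mu, mu_x, mu_y >= 0
Complementary slackness: mu*(2x + 3y - 18) = 0, mu_x*x = 0, mu_y*y = 0
(0, 0) is infeasible (2*0 + 3*0 < 18), so if mu = 0 stationarity would force x = mu_x/2 >= 0, y = mu_y/2 >= 0 with mu_x*x = mu_y*y = 0, i.e. x = y = 0: contradiction. Hence mu > 0 and 2x + 3y = 18 is active.
Try x > 0, y > 0 (so mu_x = mu_y = 0): x = 2*mu/2, y = 3*mu/2
Substitute: 2*(2*mu/2) + 3*(3*mu/2) = 18
  mu*13/2 = 18 => mu = 36/13
x* = 36/13 > 0, y* = 54/13 > 0, consistent with mu_x = mu_y = 0.
f is convex and the constraints are linear, so this KKT point is the global minimum.
f* = 324/13
Active constraints: 2x + 3y >= 18 (holds with equality, mu = 36/13 > 0); x >= 0 and y >= 0 are inactive (mu_x = mu_y = 0).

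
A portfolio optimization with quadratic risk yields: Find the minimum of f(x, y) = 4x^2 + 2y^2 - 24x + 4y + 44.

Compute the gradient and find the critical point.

f(x,y) = 4x^2 + 2y^2 - 24x + 4y + 44
df/dx = 8x + (-24) = 0  =>  x = 3
df/dy = 4y + (4) = 0  =>  y = -1
f(3, -1) = 4*(3)^2 + 2*(-1)^2 + -24*(3) + 4*(-1) + 44 = 6
Hessian is diagonal with entries 8, 4 > 0, so this is a minimum.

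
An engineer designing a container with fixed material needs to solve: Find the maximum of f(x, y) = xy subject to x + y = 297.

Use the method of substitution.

Substitute y = 297 - x into f(x,y) = xy:
g(x) = x(297 - x) = 297x - x^2
g'(x) = 297 - 2x = 0  =>  x = 297/2
y = 297 - 297/2 = 297/2
Maximum value = (297/2) * (297/2) = 88209/4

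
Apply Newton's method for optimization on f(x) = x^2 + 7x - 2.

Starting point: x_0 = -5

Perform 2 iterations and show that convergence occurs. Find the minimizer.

f(x) = x^2 + 7x - 2, f'(x) = 2x + (7), f''(x) = 2
Step 1: f'(-5) = -3, x_1 = -5 - -3/2 = -7/2
Step 2: f'(-7/2) = 0, x_2 = -7/2 (converged)
Newton's method converges in 1 step for quadratics.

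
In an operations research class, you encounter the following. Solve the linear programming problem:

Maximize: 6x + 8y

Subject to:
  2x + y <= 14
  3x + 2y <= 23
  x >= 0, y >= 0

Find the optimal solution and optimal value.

Feasible vertices: (0, 0), (0, 23/2), (5, 4), (7, 0)
Objective 6x + 8y at each:
  (0, 0): 0
  (0, 23/2): 92
  (5, 4): 62
  (7, 0): 42
Maximum is 92 at (0, 23/2).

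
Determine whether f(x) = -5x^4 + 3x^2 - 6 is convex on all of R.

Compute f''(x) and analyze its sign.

f(x) = -5x^4 + 3x^2 - 6
f'(x) = -20x^3 + 6x
f''(x) = -60x^2 + 6
f''(x) = -60x^2 + 6 -> -inf as |x| -> inf
Therefore, f is not globally convex on R.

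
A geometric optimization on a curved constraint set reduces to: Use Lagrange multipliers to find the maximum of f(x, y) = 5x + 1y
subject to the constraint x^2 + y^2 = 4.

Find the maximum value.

Set up Lagrange conditions: grad f = lambda * grad g
  5 = 2*lambda*x
  1 = 2*lambda*y
From these: x/y = 5/1, so x = 5t, y = 1t for some t.
Substitute into constraint: (5t)^2 + (1t)^2 = 4
  t^2 * 26 = 4
  t = sqrt(4/26)
Maximum = 5*x + 1*y = (5^2 + 1^2)*t = 26 * sqrt(4/26) = sqrt(104)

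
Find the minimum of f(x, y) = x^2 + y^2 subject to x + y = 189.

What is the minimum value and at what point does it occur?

Substitute y = 189 - x into f(x,y) = x^2 + y^2:
g(x) = x^2 + (189 - x)^2 = 2x^2 - 378x + 35721
g'(x) = 4x - 378 = 0  =>  x = 189/2
y = 189 - 189/2 = 189/2
Minimum value = (189/2)^2 + (189/2)^2 = 35721/2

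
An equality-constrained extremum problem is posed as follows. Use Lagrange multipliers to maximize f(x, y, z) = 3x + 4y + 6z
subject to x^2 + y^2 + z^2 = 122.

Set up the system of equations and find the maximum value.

Lagrange conditions: 3 = 2*lambda*x, 4 = 2*lambda*y, 6 = 2*lambda*z
So x:3 = y:4 = z:6, i.e. x = 3t, y = 4t, z = 6t
Constraint: t^2*(3^2 + 4^2 + 6^2) = 122
  t^2 * 61 = 122  =>  t = sqrt(2)
Maximum = 3*3t + 4*4t + 6*6t = 61*sqrt(2) = sqrt(7442)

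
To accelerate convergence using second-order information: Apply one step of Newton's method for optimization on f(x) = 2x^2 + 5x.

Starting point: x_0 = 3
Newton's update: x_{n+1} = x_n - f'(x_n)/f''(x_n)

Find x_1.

f(x) = 2x^2 + 5x
f'(x) = 4x + (5), f''(x) = 4
Newton step: x_1 = x_0 - f'(x_0)/f''(x_0)
f'(3) = 17
x_1 = 3 - 17/4 = -5/4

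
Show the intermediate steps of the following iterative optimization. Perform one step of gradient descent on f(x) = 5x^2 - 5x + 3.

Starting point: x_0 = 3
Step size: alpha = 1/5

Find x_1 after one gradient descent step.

f(x) = 5x^2 - 5x + 3
f'(x) = 10x - 5
f'(3) = 10*3 + (-5) = 25
x_1 = x_0 - alpha * f'(x_0) = 3 - 1/5 * 25 = -2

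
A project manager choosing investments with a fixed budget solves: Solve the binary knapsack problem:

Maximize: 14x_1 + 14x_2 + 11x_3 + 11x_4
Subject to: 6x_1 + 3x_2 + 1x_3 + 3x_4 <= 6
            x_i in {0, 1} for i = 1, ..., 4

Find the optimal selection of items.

Items: item 1 (v=14, w=6), item 2 (v=14, w=3), item 3 (v=11, w=1), item 4 (v=11, w=3)
Capacity: 6
Checking all 16 subsets (w = total weight, v = total value):
  {}: w = 0, v = 0
  {1}: w = 6, v = 14
  {2}: w = 3, v = 14
  {3}: w = 1, v = 11
  {4}: w = 3, v = 11
  {1, 2}: w = 9 > 6, infeasible
  {1, 3}: w = 7 > 6, infeasible
  {1, 4}: w = 9 > 6, infeasible
  {2, 3}: w = 4, v = 25
  {2, 4}: w = 6, v = 25
  {3, 4}: w = 4, v = 22
  {1, 2, 3}: w = 10 > 6, infeasible
  {1, 2, 4}: w = 12 > 6, infeasible
  {1, 3, 4}: w = 10 > 6, infeasible
  {2, 3, 4}: w = 7 > 6, infeasible
  {1, 2, 3, 4}: w = 13 > 6, infeasible
Best feasible subset: items [2, 3]
(The same value 25 is also attained by {2, 4}.)
Total weight: 4 <= 6, total value: 25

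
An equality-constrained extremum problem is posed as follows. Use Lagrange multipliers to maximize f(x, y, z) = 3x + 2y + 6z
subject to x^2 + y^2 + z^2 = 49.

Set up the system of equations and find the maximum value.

Lagrange conditions: 3 = 2*lambda*x, 2 = 2*lambda*y, 6 = 2*lambda*z
So x:3 = y:2 = z:6, i.e. x = 3t, y = 2t, z = 6t
Constraint: t^2*(3^2 + 2^2 + 6^2) = 49
  t^2 * 49 = 49  =>  t = sqrt(1)
Maximum = 3*3t + 2*2t + 6*6t = 49*sqrt(1) = 49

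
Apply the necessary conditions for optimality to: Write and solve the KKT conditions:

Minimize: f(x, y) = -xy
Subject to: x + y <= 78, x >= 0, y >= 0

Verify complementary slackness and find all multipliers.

Problem: min -xy s.t. x + y <= 78 (multiplier lambda), x >= 0 (mu_x), y >= 0 (mu_y)
KKT stationarity: -y + lambda - mu_x = 0, -x + lambda - mu_y = 0, with lambda, mu_x, mu_y >= 0
Complementary slackness: lambda*(x + y - 78) = 0, mu_x*x = 0, mu_y*y = 0
If lambda = 0: y = -mu_x <= 0 and x = -mu_y <= 0 force x = y = 0 with f = 0; but x = y = 39 is feasible with f = -1521 < 0, so this is not the minimum. Hence lambda > 0 and x + y = 78.
Try x > 0, y > 0 (so mu_x = mu_y = 0): y = lambda, x = lambda => x = y = lambda
x + y = 78 => 2*lambda = 78 => lambda = 39
x* = y* = 39 > 0, consistent with mu_x = mu_y = 0.
(Any feasible point with x = 0 or y = 0 has f = 0 > -1521, so the minimum is not on those boundaries.)
min(-xy) = -1521 (i.e. max xy = 1521)
Multipliers: lambda = 39, mu_x = 0, mu_y = 0
Complementary slackness: lambda*(x + y - 78) = 39*(39 + 39 - 78) = 0, mu_x*x = 0*39 = 0, mu_y*y = 0*39 = 0. Satisfied.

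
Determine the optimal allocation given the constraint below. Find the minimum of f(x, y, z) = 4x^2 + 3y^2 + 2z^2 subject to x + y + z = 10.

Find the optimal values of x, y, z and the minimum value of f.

Using Lagrange multipliers on f = 4x^2 + 3y^2 + 2z^2 with constraint x + y + z = 10:
Conditions: 2*4*x = lambda, 2*3*y = lambda, 2*2*z = lambda
So x = lambda/8, y = lambda/6, z = lambda/4
Substituting into constraint: lambda * (13/24) = 10
lambda = 240/13
x = 30/13, y = 40/13, z = 60/13
Minimum value = 1200/13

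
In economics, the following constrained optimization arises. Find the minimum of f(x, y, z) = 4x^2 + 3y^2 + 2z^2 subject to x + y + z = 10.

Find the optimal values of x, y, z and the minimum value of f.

Using Lagrange multipliers on f = 4x^2 + 3y^2 + 2z^2 with constraint x + y + z = 10:
Conditions: 2*4*x = lambda, 2*3*y = lambda, 2*2*z = lambda
So x = lambda/8, y = lambda/6, z = lambda/4
Substituting into constraint: lambda * (13/24) = 10
lambda = 240/13
x = 30/13, y = 40/13, z = 60/13
Minimum value = 1200/13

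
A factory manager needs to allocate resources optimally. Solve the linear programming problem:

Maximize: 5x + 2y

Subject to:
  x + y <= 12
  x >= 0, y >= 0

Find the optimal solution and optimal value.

The feasible region has vertices at [(0, 0), (12, 0), (0, 12)].
Checking objective 5x + 2y at each vertex:
  (0, 0): 5*0 + 2*0 = 0
  (12, 0): 5*12 + 2*0 = 60
  (0, 12): 5*0 + 2*12 = 24
Maximum is 60 at (12, 0).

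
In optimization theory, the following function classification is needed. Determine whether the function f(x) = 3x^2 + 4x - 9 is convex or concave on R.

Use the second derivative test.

f(x) = 3x^2 + 4x - 9
f'(x) = 6x + 4
f''(x) = 6
Since f''(x) = 6 > 0 for all x, f is convex on R.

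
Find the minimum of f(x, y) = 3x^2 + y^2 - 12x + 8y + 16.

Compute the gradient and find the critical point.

f(x,y) = 3x^2 + y^2 - 12x + 8y + 16
df/dx = 6x + (-12) = 0  =>  x = 2
df/dy = 2y + (8) = 0  =>  y = -4
f(2, -4) = 3*(2)^2 + 1*(-4)^2 + -12*(2) + 8*(-4) + 16 = -12
Hessian is diagonal with entries 6, 2 > 0, so this is a minimum.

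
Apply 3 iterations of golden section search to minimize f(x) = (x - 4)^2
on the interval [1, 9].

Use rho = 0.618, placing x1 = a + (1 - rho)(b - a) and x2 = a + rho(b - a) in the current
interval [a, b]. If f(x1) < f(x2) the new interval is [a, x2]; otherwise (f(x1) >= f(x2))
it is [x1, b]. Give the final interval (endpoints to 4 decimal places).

Golden section search for min of f(x) = (x - 4)^2 on [1, 9].
Each step: x1 = a + (1 - rho)(b - a), x2 = a + rho(b - a); if f(x1) < f(x2) keep [a, x2], otherwise keep [x1, b].
Step 1: [1.0000, 9.0000], x1=4.0560 (f=0.0031), x2=5.9440 (f=3.7791); f(x1) < f(x2) => keep [1.0000, 5.9440]
Step 2: [1.0000, 5.9440], x1=2.8886 (f=1.2352), x2=4.0554 (f=0.0031); f(x1) > f(x2) => keep [2.8886, 5.9440]
Step 3: [2.8886, 5.9440], x1=4.0558 (f=0.0031), x2=4.7768 (f=0.6035); f(x1) < f(x2) => keep [2.8886, 4.7768]
Final interval: [2.8886, 4.7768]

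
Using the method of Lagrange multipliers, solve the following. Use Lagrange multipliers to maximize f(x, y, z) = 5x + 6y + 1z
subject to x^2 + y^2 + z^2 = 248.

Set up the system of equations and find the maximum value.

Lagrange conditions: 5 = 2*lambda*x, 6 = 2*lambda*y, 1 = 2*lambda*z
So x:5 = y:6 = z:1, i.e. x = 5t, y = 6t, z = 1t
Constraint: t^2*(5^2 + 6^2 + 1^2) = 248
  t^2 * 62 = 248  =>  t = sqrt(4)
Maximum = 5*5t + 6*6t + 1*1t = 62*sqrt(4) = 124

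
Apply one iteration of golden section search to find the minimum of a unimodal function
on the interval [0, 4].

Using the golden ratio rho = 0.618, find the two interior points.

Golden section search on [0, 4].
Golden ratio rho = 0.618 (approx).
Interior points:
  x_1 = 0 + (1-0.618)*4 = 1.5280
  x_2 = 0 + 0.618*4 = 2.4720
Compare f(x_1) and f(x_2) to determine which subinterval to keep.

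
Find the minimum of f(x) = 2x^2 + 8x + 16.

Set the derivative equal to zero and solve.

f(x) = 2x^2 + 8x + 16
f'(x) = 4x + (8) = 0
x = -8/4 = -2
f(-2) = 8
Since f''(x) = 4 > 0, this is a minimum.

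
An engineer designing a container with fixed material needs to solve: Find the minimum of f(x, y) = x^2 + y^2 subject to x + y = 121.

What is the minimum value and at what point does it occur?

Substitute y = 121 - x into f(x,y) = x^2 + y^2:
g(x) = x^2 + (121 - x)^2 = 2x^2 - 242x + 14641
g'(x) = 4x - 242 = 0  =>  x = 121/2
y = 121 - 121/2 = 121/2
Minimum value = (121/2)^2 + (121/2)^2 = 14641/2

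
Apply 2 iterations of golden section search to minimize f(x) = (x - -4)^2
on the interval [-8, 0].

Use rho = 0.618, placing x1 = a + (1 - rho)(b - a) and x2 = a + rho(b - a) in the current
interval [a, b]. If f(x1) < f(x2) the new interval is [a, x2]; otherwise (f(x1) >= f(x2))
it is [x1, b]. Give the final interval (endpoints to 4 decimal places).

Golden section search for min of f(x) = (x - -4)^2 on [-8, 0].
Each step: x1 = a + (1 - rho)(b - a), x2 = a + rho(b - a); if f(x1) < f(x2) keep [a, x2], otherwise keep [x1, b].
Step 1: [-8.0000, 0.0000], x1=-4.9440 (f=0.8911), x2=-3.0560 (f=0.8911); f(x1) = f(x2) (tie, not '<') => keep [-4.9440, 0.0000]
Step 2: [-4.9440, 0.0000], x1=-3.0554 (f=0.8923), x2=-1.8886 (f=4.4580); f(x1) < f(x2) => keep [-4.9440, -1.8886]
Final interval: [-4.9440, -1.8886]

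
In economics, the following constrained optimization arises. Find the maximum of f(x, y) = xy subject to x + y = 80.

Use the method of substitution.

Substitute y = 80 - x into f(x,y) = xy:
g(x) = x(80 - x) = 80x - x^2
g'(x) = 80 - 2x = 0  =>  x = 40
y = 80 - 40 = 40
Maximum value = 40 * 40 = 1600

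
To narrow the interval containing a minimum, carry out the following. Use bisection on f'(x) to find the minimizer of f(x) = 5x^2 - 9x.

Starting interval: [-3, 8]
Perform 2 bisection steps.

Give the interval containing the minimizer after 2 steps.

Finding critical point of f(x) = 5x^2 - 9x using bisection on f'(x) = 10x + -9.
f'(x) = 0 when x = 9/10.
Starting interval: [-3, 8]
Step 1: mid = 5/2, f'(mid) = 16, new interval = [-3, 5/2]
Step 2: mid = -1/4, f'(mid) = -23/2, new interval = [-1/4, 5/2]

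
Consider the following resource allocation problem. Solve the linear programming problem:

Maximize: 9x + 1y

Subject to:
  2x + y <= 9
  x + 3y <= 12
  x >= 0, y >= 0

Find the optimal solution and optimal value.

Feasible vertices: (0, 0), (0, 4), (3, 3), (9/2, 0)
Objective 9x + 1y at each:
  (0, 0): 0
  (0, 4): 4
  (3, 3): 30
  (9/2, 0): 81/2
Maximum is 81/2 at (9/2, 0).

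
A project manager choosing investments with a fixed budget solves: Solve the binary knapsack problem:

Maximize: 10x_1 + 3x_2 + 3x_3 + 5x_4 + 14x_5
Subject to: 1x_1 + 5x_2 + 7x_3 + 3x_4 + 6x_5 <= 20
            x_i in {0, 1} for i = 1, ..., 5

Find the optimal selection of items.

Items: item 1 (v=10, w=1), item 2 (v=3, w=5), item 3 (v=3, w=7), item 4 (v=5, w=3), item 5 (v=14, w=6)
Capacity: 20
Checking all 32 subsets (w = total weight, v = total value):
  {}: w = 0, v = 0
  {1}: w = 1, v = 10
  {2}: w = 5, v = 3
  {3}: w = 7, v = 3
  {4}: w = 3, v = 5
  {5}: w = 6, v = 14
  {1, 2}: w = 6, v = 13
  {1, 3}: w = 8, v = 13
  {1, 4}: w = 4, v = 15
  {1, 5}: w = 7, v = 24
  {2, 3}: w = 12, v = 6
  {2, 4}: w = 8, v = 8
  {2, 5}: w = 11, v = 17
  {3, 4}: w = 10, v = 8
  {3, 5}: w = 13, v = 17
  {4, 5}: w = 9, v = 19
  {1, 2, 3}: w = 13, v = 16
  {1, 2, 4}: w = 9, v = 18
  {1, 2, 5}: w = 12, v = 27
  {1, 3, 4}: w = 11, v = 18
  {1, 3, 5}: w = 14, v = 27
  {1, 4, 5}: w = 10, v = 29
  {2, 3, 4}: w = 15, v = 11
  {2, 3, 5}: w = 18, v = 20
  {2, 4, 5}: w = 14, v = 22
  {3, 4, 5}: w = 16, v = 22
  {1, 2, 3, 4}: w = 16, v = 21
  {1, 2, 3, 5}: w = 19, v = 30
  {1, 2, 4, 5}: w = 15, v = 32
  {1, 3, 4, 5}: w = 17, v = 32
  {2, 3, 4, 5}: w = 21 > 20, infeasible
  {1, 2, 3, 4, 5}: w = 22 > 20, infeasible
Best feasible subset: items [1, 2, 4, 5]
(The same value 32 is also attained by {1, 3, 4, 5}.)
Total weight: 15 <= 20, total value: 32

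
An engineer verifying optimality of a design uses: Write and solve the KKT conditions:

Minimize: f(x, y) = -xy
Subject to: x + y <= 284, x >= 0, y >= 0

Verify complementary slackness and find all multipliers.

Problem: min -xy s.t. x + y <= 284 (multiplier lambda), x >= 0 (mu_x), y >= 0 (mu_y)
KKT stationarity: -y + lambda - mu_x = 0, -x + lambda - mu_y = 0, with lambda, mu_x, mu_y >= 0
Complementary slackness: lambda*(x + y - 284) = 0, mu_x*x = 0, mu_y*y = 0
If lambda = 0: y = -mu_x <= 0 and x = -mu_y <= 0 force x = y = 0 with f = 0; but x = y = 142 is feasible with f = -20164 < 0, so this is not the minimum. Hence lambda > 0 and x + y = 284.
Try x > 0, y > 0 (so mu_x = mu_y = 0): y = lambda, x = lambda => x = y = lambda
x + y = 284 => 2*lambda = 284 => lambda = 142
x* = y* = 142 > 0, consistent with mu_x = mu_y = 0.
(Any feasible point with x = 0 or y = 0 has f = 0 > -20164, so the minimum is not on those boundaries.)
min(-xy) = -20164 (i.e. max xy = 20164)
Multipliers: lambda = 142, mu_x = 0, mu_y = 0
Complementary slackness: lambda*(x + y - 284) = 142*(142 + 142 - 284) = 0, mu_x*x = 0*142 = 0, mu_y*y = 0*142 = 0. Satisfied.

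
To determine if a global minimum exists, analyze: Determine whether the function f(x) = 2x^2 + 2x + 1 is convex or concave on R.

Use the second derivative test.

f(x) = 2x^2 + 2x + 1
f'(x) = 4x + 2
f''(x) = 4
Since f''(x) = 4 > 0 for all x, f is convex on R.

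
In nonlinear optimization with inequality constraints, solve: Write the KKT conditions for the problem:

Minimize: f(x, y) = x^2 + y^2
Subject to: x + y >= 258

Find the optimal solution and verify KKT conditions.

KKT conditions for min x^2 + y^2 s.t. x + y >= 258:
Stationarity: 2x = mu, 2y = mu
So x = y = mu/2.
Complementary slackness: mu*(x + y - 258) = 0
Primal feasibility: x + y >= 258; dual feasibility: mu >= 0
If mu = 0 then x = y = 0, but 0 + 0 < 258 is infeasible, so the constraint is active.
Constraint active: x + y = 2*(mu/2) = 258 => mu = 258
x = y = 129, f = 33282
Verify: stationarity 2*129 = 258 = mu; primal 129 + 129 = 258 >= 258; dual mu = 258 >= 0; complementary slackness 258*(258 - 258) = 0. All KKT conditions hold.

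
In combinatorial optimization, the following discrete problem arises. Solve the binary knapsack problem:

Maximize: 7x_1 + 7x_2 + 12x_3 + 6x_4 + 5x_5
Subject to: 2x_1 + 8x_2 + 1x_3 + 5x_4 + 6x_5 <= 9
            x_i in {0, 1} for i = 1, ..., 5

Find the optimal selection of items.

Items: item 1 (v=7, w=2), item 2 (v=7, w=8), item 3 (v=12, w=1), item 4 (v=6, w=5), item 5 (v=5, w=6)
Capacity: 9
Checking all 32 subsets (w = total weight, v = total value):
  {}: w = 0, v = 0
  {1}: w = 2, v = 7
  {2}: w = 8, v = 7
  {3}: w = 1, v = 12
  {4}: w = 5, v = 6
  {5}: w = 6, v = 5
  {1, 2}: w = 10 > 9, infeasible
  {1, 3}: w = 3, v = 19
  {1, 4}: w = 7, v = 13
  {1, 5}: w = 8, v = 12
  {2, 3}: w = 9, v = 19
  {2, 4}: w = 13 > 9, infeasible
  {2, 5}: w = 14 > 9, infeasible
  {3, 4}: w = 6, v = 18
  {3, 5}: w = 7, v = 17
  {4, 5}: w = 11 > 9, infeasible
  {1, 2, 3}: w = 11 > 9, infeasible
  {1, 2, 4}: w = 15 > 9, infeasible
  {1, 2, 5}: w = 16 > 9, infeasible
  {1, 3, 4}: w = 8, v = 25
  {1, 3, 5}: w = 9, v = 24
  {1, 4, 5}: w = 13 > 9, infeasible
  {2, 3, 4}: w = 14 > 9, infeasible
  {2, 3, 5}: w = 15 > 9, infeasible
  {2, 4, 5}: w = 19 > 9, infeasible
  {3, 4, 5}: w = 12 > 9, infeasible
  {1, 2, 3, 4}: w = 16 > 9, infeasible
  {1, 2, 3, 5}: w = 17 > 9, infeasible
  {1, 2, 4, 5}: w = 21 > 9, infeasible
  {1, 3, 4, 5}: w = 14 > 9, infeasible
  {2, 3, 4, 5}: w = 20 > 9, infeasible
  {1, 2, 3, 4, 5}: w = 22 > 9, infeasible
Best feasible subset: items [1, 3, 4]
Total weight: 8 <= 9, total value: 25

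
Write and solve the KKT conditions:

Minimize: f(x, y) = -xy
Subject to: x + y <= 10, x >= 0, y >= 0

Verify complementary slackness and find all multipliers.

Problem: min -xy s.t. x + y <= 10 (multiplier lambda), x >= 0 (mu_x), y >= 0 (mu_y)
KKT stationarity: -y + lambda - mu_x = 0, -x + lambda - mu_y = 0, with lambda, mu_x, mu_y >= 0
Complementary slackness: lambda*(x + y - 10) = 0, mu_x*x = 0, mu_y*y = 0
If lambda = 0: y = -mu_x <= 0 and x = -mu_y <= 0 force x = y = 0 with f = 0; but x = y = 5 is feasible with f = -25 < 0, so this is not the minimum. Hence lambda > 0 and x + y = 10.
Try x > 0, y > 0 (so mu_x = mu_y = 0): y = lambda, x = lambda => x = y = lambda
x + y = 10 => 2*lambda = 10 => lambda = 5
x* = y* = 5 > 0, consistent with mu_x = mu_y = 0.
(Any feasible point with x = 0 or y = 0 has f = 0 > -25, so the minimum is not on those boundaries.)
min(-xy) = -25 (i.e. max xy = 25)
Multipliers: lambda = 5, mu_x = 0, mu_y = 0
Complementary slackness: lambda*(x + y - 10) = 5*(5 + 5 - 10) = 0, mu_x*x = 0*5 = 0, mu_y*y = 0*5 = 0. Satisfied.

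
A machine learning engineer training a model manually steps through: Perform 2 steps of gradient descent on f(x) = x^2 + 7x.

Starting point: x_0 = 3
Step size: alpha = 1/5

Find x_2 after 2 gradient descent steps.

f(x) = x^2 + 7x, f'(x) = 2x + (7)
Step 1: f'(3) = 13, x_1 = 3 - 1/5 * 13 = 2/5
Step 2: f'(2/5) = 39/5, x_2 = 2/5 - 1/5 * 39/5 = -29/25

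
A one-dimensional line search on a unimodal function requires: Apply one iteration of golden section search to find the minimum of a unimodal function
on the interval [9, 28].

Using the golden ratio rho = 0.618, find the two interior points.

Golden section search on [9, 28].
Golden ratio rho = 0.618 (approx).
Interior points:
  x_1 = 9 + (1-0.618)*19 = 16.2580
  x_2 = 9 + 0.618*19 = 20.7420
Compare f(x_1) and f(x_2) to determine which subinterval to keep.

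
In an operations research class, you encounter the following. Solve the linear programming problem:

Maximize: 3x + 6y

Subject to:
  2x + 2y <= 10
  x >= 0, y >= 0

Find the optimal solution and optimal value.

The feasible region has vertices at [(0, 0), (5, 0), (0, 5)].
Checking objective 3x + 6y at each vertex:
  (0, 0): 3*0 + 6*0 = 0
  (5, 0): 3*5 + 6*0 = 15
  (0, 5): 3*0 + 6*5 = 30
Maximum is 30 at (0, 5).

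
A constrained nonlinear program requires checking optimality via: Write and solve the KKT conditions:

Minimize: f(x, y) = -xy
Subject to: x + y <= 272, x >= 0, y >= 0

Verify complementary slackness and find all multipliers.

Problem: min -xy s.t. x + y <= 272 (multiplier lambda), x >= 0 (mu_x), y >= 0 (mu_y)
KKT stationarity: -y + lambda - mu_x = 0, -x + lambda - mu_y = 0, with lambda, mu_x, mu_y >= 0
Complementary slackness: lambda*(x + y - 272) = 0, mu_x*x = 0, mu_y*y = 0
If lambda = 0: y = -mu_x <= 0 and x = -mu_y <= 0 force x = y = 0 with f = 0; but x = y = 136 is feasible with f = -18496 < 0, so this is not the minimum. Hence lambda > 0 and x + y = 272.
Try x > 0, y > 0 (so mu_x = mu_y = 0): y = lambda, x = lambda => x = y = lambda
x + y = 272 => 2*lambda = 272 => lambda = 136
x* = y* = 136 > 0, consistent with mu_x = mu_y = 0.
(Any feasible point with x = 0 or y = 0 has f = 0 > -18496, so the minimum is not on those boundaries.)
min(-xy) = -18496 (i.e. max xy = 18496)
Multipliers: lambda = 136, mu_x = 0, mu_y = 0
Complementary slackness: lambda*(x + y - 272) = 136*(136 + 136 - 272) = 0, mu_x*x = 0*136 = 0, mu_y*y = 0*136 = 0. Satisfied.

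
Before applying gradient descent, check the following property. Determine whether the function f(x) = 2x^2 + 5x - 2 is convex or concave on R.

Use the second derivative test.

f(x) = 2x^2 + 5x - 2
f'(x) = 4x + 5
f''(x) = 4
Since f''(x) = 4 > 0 for all x, f is convex on R.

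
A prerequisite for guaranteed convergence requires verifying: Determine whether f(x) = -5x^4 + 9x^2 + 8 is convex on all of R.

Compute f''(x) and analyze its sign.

f(x) = -5x^4 + 9x^2 + 8
f'(x) = -20x^3 + 18x
f''(x) = -60x^2 + 18
f''(x) = -60x^2 + 18 -> -inf as |x| -> inf
Therefore, f is not globally convex on R.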